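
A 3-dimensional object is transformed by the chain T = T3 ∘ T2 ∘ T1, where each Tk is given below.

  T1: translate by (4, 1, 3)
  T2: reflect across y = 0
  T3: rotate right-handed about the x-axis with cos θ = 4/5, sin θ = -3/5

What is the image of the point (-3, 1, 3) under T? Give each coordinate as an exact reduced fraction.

T1 translate by (4, 1, 3): (-3, 1, 3) → (1, 2, 6)
T2 reflect across y = 0: (1, 2, 6) → (1, -2, 6)
T3 rotate right-handed about the x-axis with cos θ = 4/5, sin θ = -3/5: (1, -2, 6) → (1, 2, 6)

T(p) = (1, 2, 6)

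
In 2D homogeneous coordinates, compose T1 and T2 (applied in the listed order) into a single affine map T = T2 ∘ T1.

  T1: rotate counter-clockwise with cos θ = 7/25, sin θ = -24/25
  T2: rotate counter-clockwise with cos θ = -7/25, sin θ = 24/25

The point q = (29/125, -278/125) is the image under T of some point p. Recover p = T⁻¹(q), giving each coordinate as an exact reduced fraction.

p = (-1, -2)

T1 = [7/25 24/25 0; -24/25 7/25 0; 0 0 1]
T2·T1 = [527/625 -336/625 0; 336/625 527/625 0; 0 0 1]
det M = 1; M⁻¹ = [527/625 336/625 0; -336/625 527/625 0; 0 0 1]
M⁻¹ · (29/125, -278/125)ᵀ = (-1, -2)ᵀ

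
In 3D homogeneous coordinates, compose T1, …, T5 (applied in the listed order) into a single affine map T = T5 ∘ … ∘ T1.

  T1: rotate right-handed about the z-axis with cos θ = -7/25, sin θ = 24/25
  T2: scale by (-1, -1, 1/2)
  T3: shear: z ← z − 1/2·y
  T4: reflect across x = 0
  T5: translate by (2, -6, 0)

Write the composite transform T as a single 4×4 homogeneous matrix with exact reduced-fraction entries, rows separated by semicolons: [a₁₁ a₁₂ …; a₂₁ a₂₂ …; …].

T = [-7/25 -24/25 0 2; -24/25 7/25 0 -6; 12/25 -7/50 1/2 0; 0 0 0 1]

T1 = [-7/25 -24/25 0 0; 24/25 -7/25 0 0; 0 0 1 0; 0 0 0 1]
T2·T1 = [7/25 24/25 0 0; -24/25 7/25 0 0; 0 0 1/2 0; 0 0 0 1]
T3·…·T1 = [7/25 24/25 0 0; -24/25 7/25 0 0; 12/25 -7/50 1/2 0; 0 0 0 1]
T4·…·T1 = [-7/25 -24/25 0 0; -24/25 7/25 0 0; 12/25 -7/50 1/2 0; 0 0 0 1]
T5·…·T1 = [-7/25 -24/25 0 2; -24/25 7/25 0 -6; 12/25 -7/50 1/2 0; 0 0 0 1]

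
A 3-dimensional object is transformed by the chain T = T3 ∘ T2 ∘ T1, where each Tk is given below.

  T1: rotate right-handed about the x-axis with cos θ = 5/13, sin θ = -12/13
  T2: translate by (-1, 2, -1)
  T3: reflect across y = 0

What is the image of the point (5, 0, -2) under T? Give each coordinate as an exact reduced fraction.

T(p) = (4, -2/13, -23/13)

T1 rotate right-handed about the x-axis with cos θ = 5/13, sin θ = -12/13: (5, 0, -2) → (5, -24/13, -10/13)
T2 translate by (-1, 2, -1): (5, -24/13, -10/13) → (4, 2/13, -23/13)
T3 reflect across y = 0: (4, 2/13, -23/13) → (4, -2/13, -23/13)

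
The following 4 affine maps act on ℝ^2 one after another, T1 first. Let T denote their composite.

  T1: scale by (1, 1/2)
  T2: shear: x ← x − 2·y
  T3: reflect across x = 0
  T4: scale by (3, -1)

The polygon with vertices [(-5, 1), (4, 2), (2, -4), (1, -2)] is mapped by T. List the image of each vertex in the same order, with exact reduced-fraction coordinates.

T1 scale by (1, 1/2): (-5, 1) → (-5, 1/2); (4, 2) → (4, 1); (2, -4) → (2, -2); (1, -2) → (1, -1)
T2 shear: x ← x − 2·y: (-5, 1/2) → (-6, 1/2); (4, 1) → (2, 1); (2, -2) → (6, -2); (1, -1) → (3, -1)
T3 reflect across x = 0: (-6, 1/2) → (6, 1/2); (2, 1) → (-2, 1); (6, -2) → (-6, -2); (3, -1) → (-3, -1)
T4 scale by (3, -1): (6, 1/2) → (18, -1/2); (-2, 1) → (-6, -1); (-6, -2) → (-18, 2); (-3, -1) → (-9, 1)

image vertices: (18, -1/2), (-6, -1), (-18, 2), (-9, 1)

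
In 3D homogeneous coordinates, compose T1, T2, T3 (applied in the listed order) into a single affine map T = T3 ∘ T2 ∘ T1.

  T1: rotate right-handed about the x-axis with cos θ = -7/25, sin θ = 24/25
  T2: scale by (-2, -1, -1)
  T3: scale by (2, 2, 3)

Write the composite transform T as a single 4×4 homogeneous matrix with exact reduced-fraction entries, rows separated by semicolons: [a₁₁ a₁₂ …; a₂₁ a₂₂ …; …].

T1 = [1 0 0 0; 0 -7/25 -24/25 0; 0 24/25 -7/25 0; 0 0 0 1]
T2·T1 = [-2 0 0 0; 0 7/25 24/25 0; 0 -24/25 7/25 0; 0 0 0 1]
T3·…·T1 = [-4 0 0 0; 0 14/25 48/25 0; 0 -72/25 21/25 0; 0 0 0 1]

T = [-4 0 0 0; 0 14/25 48/25 0; 0 -72/25 21/25 0; 0 0 0 1]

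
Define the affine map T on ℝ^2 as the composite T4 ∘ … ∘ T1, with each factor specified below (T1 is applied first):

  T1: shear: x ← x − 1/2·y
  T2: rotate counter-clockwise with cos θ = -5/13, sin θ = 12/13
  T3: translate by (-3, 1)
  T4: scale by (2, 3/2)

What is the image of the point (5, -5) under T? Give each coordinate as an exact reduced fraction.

T1 shear: x ← x − 1/2·y: (5, -5) → (15/2, -5)
T2 rotate counter-clockwise with cos θ = -5/13, sin θ = 12/13: (15/2, -5) → (45/26, 115/13)
T3 translate by (-3, 1): (45/26, 115/13) → (-33/26, 128/13)
T4 scale by (2, 3/2): (-33/26, 128/13) → (-33/13, 192/13)

T(p) = (-33/13, 192/13)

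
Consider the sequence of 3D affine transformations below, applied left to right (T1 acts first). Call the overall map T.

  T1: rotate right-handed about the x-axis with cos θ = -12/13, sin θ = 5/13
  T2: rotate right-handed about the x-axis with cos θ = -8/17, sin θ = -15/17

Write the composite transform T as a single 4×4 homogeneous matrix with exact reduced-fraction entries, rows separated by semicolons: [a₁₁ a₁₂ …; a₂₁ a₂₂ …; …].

T = [1 0 0 0; 0 171/221 -140/221 0; 0 140/221 171/221 0; 0 0 0 1]

T1 = [1 0 0 0; 0 -12/13 -5/13 0; 0 5/13 -12/13 0; 0 0 0 1]
T2·T1 = [1 0 0 0; 0 171/221 -140/221 0; 0 140/221 171/221 0; 0 0 0 1]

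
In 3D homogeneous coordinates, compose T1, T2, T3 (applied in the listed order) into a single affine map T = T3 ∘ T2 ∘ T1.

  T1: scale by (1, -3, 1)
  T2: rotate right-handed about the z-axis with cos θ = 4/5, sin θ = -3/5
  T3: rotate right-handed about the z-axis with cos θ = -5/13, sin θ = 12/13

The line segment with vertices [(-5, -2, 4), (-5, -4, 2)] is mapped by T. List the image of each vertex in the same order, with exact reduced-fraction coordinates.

T1 scale by (1, -3, 1): (-5, -2, 4) → (-5, 6, 4); (-5, -4, 2) → (-5, 12, 2)
T2 rotate right-handed about the z-axis with cos θ = 4/5, sin θ = -3/5: (-5, 6, 4) → (-2/5, 39/5, 4); (-5, 12, 2) → (16/5, 63/5, 2)
T3 rotate right-handed about the z-axis with cos θ = -5/13, sin θ = 12/13: (-2/5, 39/5, 4) → (-458/65, -219/65, 4); (16/5, 63/5, 2) → (-836/65, -123/65, 2)

image vertices: (-458/65, -219/65, 4), (-836/65, -123/65, 2)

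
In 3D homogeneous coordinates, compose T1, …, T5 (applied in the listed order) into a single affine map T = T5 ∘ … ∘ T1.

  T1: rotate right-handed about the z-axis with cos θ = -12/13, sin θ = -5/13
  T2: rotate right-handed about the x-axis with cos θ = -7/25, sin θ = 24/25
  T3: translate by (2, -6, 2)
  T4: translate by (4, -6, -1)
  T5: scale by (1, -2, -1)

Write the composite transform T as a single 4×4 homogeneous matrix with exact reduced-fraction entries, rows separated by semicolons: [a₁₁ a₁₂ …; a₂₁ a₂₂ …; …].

T = [-12/13 5/13 0 6; -14/65 -168/325 48/25 24; 24/65 288/325 7/25 -1; 0 0 0 1]

T1 = [-12/13 5/13 0 0; -5/13 -12/13 0 0; 0 0 1 0; 0 0 0 1]
T2·T1 = [-12/13 5/13 0 0; 7/65 84/325 -24/25 0; -24/65 -288/325 -7/25 0; 0 0 0 1]
T3·…·T1 = [-12/13 5/13 0 2; 7/65 84/325 -24/25 -6; -24/65 -288/325 -7/25 2; 0 0 0 1]
T4·…·T1 = [-12/13 5/13 0 6; 7/65 84/325 -24/25 -12; -24/65 -288/325 -7/25 1; 0 0 0 1]
T5·…·T1 = [-12/13 5/13 0 6; -14/65 -168/325 48/25 24; 24/65 288/325 7/25 -1; 0 0 0 1]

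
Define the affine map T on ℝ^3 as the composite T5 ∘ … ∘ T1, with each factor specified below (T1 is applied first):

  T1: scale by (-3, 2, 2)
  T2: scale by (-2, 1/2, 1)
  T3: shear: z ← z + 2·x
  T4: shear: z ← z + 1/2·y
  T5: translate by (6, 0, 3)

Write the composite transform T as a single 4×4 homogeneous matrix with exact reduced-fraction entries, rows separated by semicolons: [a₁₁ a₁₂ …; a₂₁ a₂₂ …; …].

T = [6 0 0 6; 0 1 0 0; 12 1/2 2 3; 0 0 0 1]

T1 = [-3 0 0 0; 0 2 0 0; 0 0 2 0; 0 0 0 1]
T2·T1 = [6 0 0 0; 0 1 0 0; 0 0 2 0; 0 0 0 1]
T3·…·T1 = [6 0 0 0; 0 1 0 0; 12 0 2 0; 0 0 0 1]
T4·…·T1 = [6 0 0 0; 0 1 0 0; 12 1/2 2 0; 0 0 0 1]
T5·…·T1 = [6 0 0 6; 0 1 0 0; 12 1/2 2 3; 0 0 0 1]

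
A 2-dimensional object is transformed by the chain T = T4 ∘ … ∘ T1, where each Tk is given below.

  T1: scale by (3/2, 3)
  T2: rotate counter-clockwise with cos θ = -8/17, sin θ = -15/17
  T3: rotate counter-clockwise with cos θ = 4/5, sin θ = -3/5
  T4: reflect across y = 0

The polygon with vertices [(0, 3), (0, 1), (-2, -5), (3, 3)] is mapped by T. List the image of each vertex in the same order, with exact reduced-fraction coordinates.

T1 scale by (3/2, 3): (0, 3) → (0, 9); (0, 1) → (0, 3); (-2, -5) → (-3, -15); (3, 3) → (9/2, 9)
T2 rotate counter-clockwise with cos θ = -8/17, sin θ = -15/17: (0, 9) → (135/17, -72/17); (0, 3) → (45/17, -24/17); (-3, -15) → (-201/17, 165/17); (9/2, 9) → (99/17, -279/34)
T3 rotate counter-clockwise with cos θ = 4/5, sin θ = -3/5: (135/17, -72/17) → (324/85, -693/85); (45/17, -24/17) → (108/85, -231/85); (-201/17, 165/17) → (-309/85, 1263/85); (99/17, -279/34) → (-9/34, -171/17)
T4 reflect across y = 0: (324/85, -693/85) → (324/85, 693/85); (108/85, -231/85) → (108/85, 231/85); (-309/85, 1263/85) → (-309/85, -1263/85); (-9/34, -171/17) → (-9/34, 171/17)

image vertices: (324/85, 693/85), (108/85, 231/85), (-309/85, -1263/85), (-9/34, 171/17)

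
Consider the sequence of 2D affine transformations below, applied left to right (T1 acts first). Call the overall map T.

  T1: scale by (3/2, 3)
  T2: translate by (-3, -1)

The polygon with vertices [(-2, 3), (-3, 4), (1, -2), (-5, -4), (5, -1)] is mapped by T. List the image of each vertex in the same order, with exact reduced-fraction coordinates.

image vertices: (-6, 8), (-15/2, 11), (-3/2, -7), (-21/2, -13), (9/2, -4)

T1 scale by (3/2, 3): (-2, 3) → (-3, 9); (-3, 4) → (-9/2, 12); (1, -2) → (3/2, -6); (-5, -4) → (-15/2, -12); (5, -1) → (15/2, -3)
T2 translate by (-3, -1): (-3, 9) → (-6, 8); (-9/2, 12) → (-15/2, 11); (3/2, -6) → (-3/2, -7); (-15/2, -12) → (-21/2, -13); (15/2, -3) → (9/2, -4)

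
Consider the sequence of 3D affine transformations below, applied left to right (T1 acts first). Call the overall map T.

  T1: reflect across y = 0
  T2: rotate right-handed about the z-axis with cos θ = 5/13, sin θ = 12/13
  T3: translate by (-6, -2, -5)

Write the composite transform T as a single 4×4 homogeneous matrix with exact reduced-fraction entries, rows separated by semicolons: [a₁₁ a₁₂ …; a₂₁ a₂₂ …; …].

T1 = [1 0 0 0; 0 -1 0 0; 0 0 1 0; 0 0 0 1]
T2·T1 = [5/13 12/13 0 0; 12/13 -5/13 0 0; 0 0 1 0; 0 0 0 1]
T3·…·T1 = [5/13 12/13 0 -6; 12/13 -5/13 0 -2; 0 0 1 -5; 0 0 0 1]

T = [5/13 12/13 0 -6; 12/13 -5/13 0 -2; 0 0 1 -5; 0 0 0 1]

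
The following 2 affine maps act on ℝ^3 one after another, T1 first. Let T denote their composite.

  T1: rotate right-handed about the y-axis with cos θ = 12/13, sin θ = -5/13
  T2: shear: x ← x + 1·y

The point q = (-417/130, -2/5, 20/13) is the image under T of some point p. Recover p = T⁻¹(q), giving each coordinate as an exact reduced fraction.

T1 = [12/13 0 -5/13 0; 0 1 0 0; 5/13 0 12/13 0; 0 0 0 1]
T2·T1 = [12/13 1 -5/13 0; 0 1 0 0; 5/13 0 12/13 0; 0 0 0 1]
det M = 1; M⁻¹ = [12/13 -12/13 5/13 0; 0 1 0 0; -5/13 5/13 12/13 0; 0 0 0 1]
M⁻¹ · (-417/130, -2/5, 20/13)ᵀ = (-2, -2/5, 5/2)ᵀ

p = (-2, -2/5, 5/2)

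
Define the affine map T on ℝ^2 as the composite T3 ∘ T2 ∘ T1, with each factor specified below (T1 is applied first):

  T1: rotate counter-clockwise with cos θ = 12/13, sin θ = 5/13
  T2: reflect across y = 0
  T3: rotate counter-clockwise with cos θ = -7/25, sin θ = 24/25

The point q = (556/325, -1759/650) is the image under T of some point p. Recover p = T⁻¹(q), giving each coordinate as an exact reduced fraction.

p = (-5/2, 2)

T1 = [12/13 -5/13 0; 5/13 12/13 0; 0 0 1]
T2·T1 = [12/13 -5/13 0; -5/13 -12/13 0; 0 0 1]
T3·…·T1 = [36/325 323/325 0; 323/325 -36/325 0; 0 0 1]
det M = -1; M⁻¹ = [36/325 323/325 0; 323/325 -36/325 0; 0 0 1]
M⁻¹ · (556/325, -1759/650)ᵀ = (-5/2, 2)ᵀ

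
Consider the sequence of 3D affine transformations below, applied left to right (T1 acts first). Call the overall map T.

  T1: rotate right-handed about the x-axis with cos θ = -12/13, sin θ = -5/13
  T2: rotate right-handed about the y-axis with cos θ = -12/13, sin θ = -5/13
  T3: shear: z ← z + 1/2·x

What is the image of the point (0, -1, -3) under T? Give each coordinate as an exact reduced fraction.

T(p) = (-205/169, -3/13, -1189/338)

T1 rotate right-handed about the x-axis with cos θ = -12/13, sin θ = -5/13: (0, -1, -3) → (0, -3/13, 41/13)
T2 rotate right-handed about the y-axis with cos θ = -12/13, sin θ = -5/13: (0, -3/13, 41/13) → (-205/169, -3/13, -492/169)
T3 shear: z ← z + 1/2·x: (-205/169, -3/13, -492/169) → (-205/169, -3/13, -1189/338)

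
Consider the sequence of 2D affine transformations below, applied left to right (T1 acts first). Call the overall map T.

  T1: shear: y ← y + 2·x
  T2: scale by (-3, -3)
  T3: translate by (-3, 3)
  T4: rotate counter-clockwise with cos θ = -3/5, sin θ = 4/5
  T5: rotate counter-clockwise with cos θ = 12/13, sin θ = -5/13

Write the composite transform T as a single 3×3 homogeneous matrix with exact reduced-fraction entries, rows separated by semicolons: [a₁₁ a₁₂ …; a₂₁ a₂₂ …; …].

T = [426/65 189/65 -141/65; -93/65 48/65 -237/65; 0 0 1]

T1 = [1 0 0; 2 1 0; 0 0 1]
T2·T1 = [-3 0 0; -6 -3 0; 0 0 1]
T3·…·T1 = [-3 0 -3; -6 -3 3; 0 0 1]
T4·…·T1 = [33/5 12/5 -3/5; 6/5 9/5 -21/5; 0 0 1]
T5·…·T1 = [426/65 189/65 -141/65; -93/65 48/65 -237/65; 0 0 1]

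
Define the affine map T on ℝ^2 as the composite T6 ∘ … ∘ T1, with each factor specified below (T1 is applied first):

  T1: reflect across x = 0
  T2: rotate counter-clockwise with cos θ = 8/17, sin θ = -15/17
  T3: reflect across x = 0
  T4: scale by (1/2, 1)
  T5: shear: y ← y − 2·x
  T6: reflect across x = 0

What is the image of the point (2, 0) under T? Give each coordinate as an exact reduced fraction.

T(p) = (-8/17, 14/17)

T1 reflect across x = 0: (2, 0) → (-2, 0)
T2 rotate counter-clockwise with cos θ = 8/17, sin θ = -15/17: (-2, 0) → (-16/17, 30/17)
T3 reflect across x = 0: (-16/17, 30/17) → (16/17, 30/17)
T4 scale by (1/2, 1): (16/17, 30/17) → (8/17, 30/17)
T5 shear: y ← y − 2·x: (8/17, 30/17) → (8/17, 14/17)
T6 reflect across x = 0: (8/17, 14/17) → (-8/17, 14/17)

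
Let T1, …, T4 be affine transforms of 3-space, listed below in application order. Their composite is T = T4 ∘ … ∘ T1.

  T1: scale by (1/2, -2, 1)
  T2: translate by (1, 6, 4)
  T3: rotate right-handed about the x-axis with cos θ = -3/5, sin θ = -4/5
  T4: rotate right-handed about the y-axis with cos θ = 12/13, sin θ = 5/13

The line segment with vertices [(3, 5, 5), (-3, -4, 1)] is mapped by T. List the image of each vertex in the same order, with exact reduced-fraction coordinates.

image vertices: (19/13, 48/5, -389/130), (-77/13, -22/5, -1679/130)

T1 scale by (1/2, -2, 1): (3, 5, 5) → (3/2, -10, 5); (-3, -4, 1) → (-3/2, 8, 1)
T2 translate by (1, 6, 4): (3/2, -10, 5) → (5/2, -4, 9); (-3/2, 8, 1) → (-1/2, 14, 5)
T3 rotate right-handed about the x-axis with cos θ = -3/5, sin θ = -4/5: (5/2, -4, 9) → (5/2, 48/5, -11/5); (-1/2, 14, 5) → (-1/2, -22/5, -71/5)
T4 rotate right-handed about the y-axis with cos θ = 12/13, sin θ = 5/13: (5/2, 48/5, -11/5) → (19/13, 48/5, -389/130); (-1/2, -22/5, -71/5) → (-77/13, -22/5, -1679/130)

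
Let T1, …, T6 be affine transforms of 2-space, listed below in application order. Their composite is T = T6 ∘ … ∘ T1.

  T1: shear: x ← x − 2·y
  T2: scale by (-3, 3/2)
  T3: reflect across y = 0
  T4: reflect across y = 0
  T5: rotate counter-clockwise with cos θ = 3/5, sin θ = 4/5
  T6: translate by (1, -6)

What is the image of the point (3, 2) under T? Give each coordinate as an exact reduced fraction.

T1 shear: x ← x − 2·y: (3, 2) → (-1, 2)
T2 scale by (-3, 3/2): (-1, 2) → (3, 3)
T3 reflect across y = 0: (3, 3) → (3, -3)
T4 reflect across y = 0: (3, -3) → (3, 3)
T5 rotate counter-clockwise with cos θ = 3/5, sin θ = 4/5: (3, 3) → (-3/5, 21/5)
T6 translate by (1, -6): (-3/5, 21/5) → (2/5, -9/5)

T(p) = (2/5, -9/5)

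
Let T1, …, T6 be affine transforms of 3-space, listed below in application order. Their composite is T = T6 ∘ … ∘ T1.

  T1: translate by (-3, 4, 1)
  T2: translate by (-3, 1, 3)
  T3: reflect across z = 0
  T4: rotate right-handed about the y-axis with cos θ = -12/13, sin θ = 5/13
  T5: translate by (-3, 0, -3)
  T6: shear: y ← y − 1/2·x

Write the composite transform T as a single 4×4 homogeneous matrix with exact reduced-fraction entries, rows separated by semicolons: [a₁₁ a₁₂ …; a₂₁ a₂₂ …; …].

T1 = [1 0 0 -3; 0 1 0 4; 0 0 1 1; 0 0 0 1]
T2·T1 = [1 0 0 -6; 0 1 0 5; 0 0 1 4; 0 0 0 1]
T3·…·T1 = [1 0 0 -6; 0 1 0 5; 0 0 -1 -4; 0 0 0 1]
T4·…·T1 = [-12/13 0 -5/13 4; 0 1 0 5; -5/13 0 12/13 6; 0 0 0 1]
T5·…·T1 = [-12/13 0 -5/13 1; 0 1 0 5; -5/13 0 12/13 3; 0 0 0 1]
T6·…·T1 = [-12/13 0 -5/13 1; 6/13 1 5/26 9/2; -5/13 0 12/13 3; 0 0 0 1]

T = [-12/13 0 -5/13 1; 6/13 1 5/26 9/2; -5/13 0 12/13 3; 0 0 0 1]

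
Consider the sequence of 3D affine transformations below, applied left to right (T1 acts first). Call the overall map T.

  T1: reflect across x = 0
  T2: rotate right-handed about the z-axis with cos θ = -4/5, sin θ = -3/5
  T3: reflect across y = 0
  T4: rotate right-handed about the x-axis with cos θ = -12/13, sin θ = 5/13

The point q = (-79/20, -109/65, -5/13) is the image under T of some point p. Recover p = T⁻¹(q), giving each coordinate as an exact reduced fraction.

p = (-4, -5/4, 1)

T1 = [-1 0 0 0; 0 1 0 0; 0 0 1 0; 0 0 0 1]
T2·T1 = [4/5 3/5 0 0; 3/5 -4/5 0 0; 0 0 1 0; 0 0 0 1]
T3·…·T1 = [4/5 3/5 0 0; -3/5 4/5 0 0; 0 0 1 0; 0 0 0 1]
T4·…·T1 = [4/5 3/5 0 0; 36/65 -48/65 -5/13 0; -3/13 4/13 -12/13 0; 0 0 0 1]
det M = 1; M⁻¹ = [4/5 36/65 -3/13 0; 3/5 -48/65 4/13 0; 0 -5/13 -12/13 0; 0 0 0 1]
M⁻¹ · (-79/20, -109/65, -5/13)ᵀ = (-4, -5/4, 1)ᵀ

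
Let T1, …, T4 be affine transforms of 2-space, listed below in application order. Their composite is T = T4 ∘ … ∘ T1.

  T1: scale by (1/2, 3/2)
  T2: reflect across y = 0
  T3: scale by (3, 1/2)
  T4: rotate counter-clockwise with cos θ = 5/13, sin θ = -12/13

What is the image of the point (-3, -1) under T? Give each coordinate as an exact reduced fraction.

T(p) = (-27/26, 231/52)

T1 scale by (1/2, 3/2): (-3, -1) → (-3/2, -3/2)
T2 reflect across y = 0: (-3/2, -3/2) → (-3/2, 3/2)
T3 scale by (3, 1/2): (-3/2, 3/2) → (-9/2, 3/4)
T4 rotate counter-clockwise with cos θ = 5/13, sin θ = -12/13: (-9/2, 3/4) → (-27/26, 231/52)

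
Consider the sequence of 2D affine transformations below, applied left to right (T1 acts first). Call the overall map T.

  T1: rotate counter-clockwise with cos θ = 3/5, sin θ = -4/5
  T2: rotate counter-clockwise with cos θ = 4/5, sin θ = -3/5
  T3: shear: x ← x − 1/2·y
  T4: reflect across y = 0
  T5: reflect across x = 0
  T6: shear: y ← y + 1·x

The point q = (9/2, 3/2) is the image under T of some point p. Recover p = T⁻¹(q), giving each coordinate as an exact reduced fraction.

T1 = [3/5 4/5 0; -4/5 3/5 0; 0 0 1]
T2·T1 = [0 1 0; -1 0 0; 0 0 1]
T3·…·T1 = [1/2 1 0; -1 0 0; 0 0 1]
T4·…·T1 = [1/2 1 0; 1 0 0; 0 0 1]
T5·…·T1 = [-1/2 -1 0; 1 0 0; 0 0 1]
T6·…·T1 = [-1/2 -1 0; 1/2 -1 0; 0 0 1]
det M = 1; M⁻¹ = [-1 1 0; -1/2 -1/2 0; 0 0 1]
M⁻¹ · (9/2, 3/2)ᵀ = (-3, -3)ᵀ

p = (-3, -3)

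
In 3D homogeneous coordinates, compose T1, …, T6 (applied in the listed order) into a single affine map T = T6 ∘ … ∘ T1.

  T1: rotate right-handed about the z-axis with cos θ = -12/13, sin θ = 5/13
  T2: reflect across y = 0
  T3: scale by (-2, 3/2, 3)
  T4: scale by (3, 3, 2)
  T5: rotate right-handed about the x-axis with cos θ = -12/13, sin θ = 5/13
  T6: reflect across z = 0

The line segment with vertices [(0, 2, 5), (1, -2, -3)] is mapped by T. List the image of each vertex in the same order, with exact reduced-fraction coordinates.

image vertices: (60/13, -3246/169, 4140/169), (12/13, 2736/169, -4311/338)

T1 rotate right-handed about the z-axis with cos θ = -12/13, sin θ = 5/13: (0, 2, 5) → (-10/13, -24/13, 5); (1, -2, -3) → (-2/13, 29/13, -3)
T2 reflect across y = 0: (-10/13, -24/13, 5) → (-10/13, 24/13, 5); (-2/13, 29/13, -3) → (-2/13, -29/13, -3)
T3 scale by (-2, 3/2, 3): (-10/13, 24/13, 5) → (20/13, 36/13, 15); (-2/13, -29/13, -3) → (4/13, -87/26, -9)
T4 scale by (3, 3, 2): (20/13, 36/13, 15) → (60/13, 108/13, 30); (4/13, -87/26, -9) → (12/13, -261/26, -18)
T5 rotate right-handed about the x-axis with cos θ = -12/13, sin θ = 5/13: (60/13, 108/13, 30) → (60/13, -3246/169, -4140/169); (12/13, -261/26, -18) → (12/13, 2736/169, 4311/338)
T6 reflect across z = 0: (60/13, -3246/169, -4140/169) → (60/13, -3246/169, 4140/169); (12/13, 2736/169, 4311/338) → (12/13, 2736/169, -4311/338)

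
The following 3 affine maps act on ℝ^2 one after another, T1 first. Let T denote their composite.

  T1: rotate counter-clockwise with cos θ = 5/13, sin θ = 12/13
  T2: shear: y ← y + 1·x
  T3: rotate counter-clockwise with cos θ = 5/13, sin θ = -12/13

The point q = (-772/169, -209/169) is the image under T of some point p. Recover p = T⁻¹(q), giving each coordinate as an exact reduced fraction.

T1 = [5/13 -12/13 0; 12/13 5/13 0; 0 0 1]
T2·T1 = [5/13 -12/13 0; 17/13 -7/13 0; 0 0 1]
T3·…·T1 = [229/169 -144/169 0; 25/169 109/169 0; 0 0 1]
det M = 1; M⁻¹ = [109/169 144/169 0; -25/169 229/169 0; 0 0 1]
M⁻¹ · (-772/169, -209/169)ᵀ = (-4, -1)ᵀ

p = (-4, -1)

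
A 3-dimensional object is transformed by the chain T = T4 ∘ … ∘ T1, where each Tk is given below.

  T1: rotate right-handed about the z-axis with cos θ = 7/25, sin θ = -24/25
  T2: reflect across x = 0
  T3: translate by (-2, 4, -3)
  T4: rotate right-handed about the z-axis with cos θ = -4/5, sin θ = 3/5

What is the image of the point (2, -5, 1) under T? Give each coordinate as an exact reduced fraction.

T1 rotate right-handed about the z-axis with cos θ = 7/25, sin θ = -24/25: (2, -5, 1) → (-106/25, -83/25, 1)
T2 reflect across x = 0: (-106/25, -83/25, 1) → (106/25, -83/25, 1)
T3 translate by (-2, 4, -3): (106/25, -83/25, 1) → (56/25, 17/25, -2)
T4 rotate right-handed about the z-axis with cos θ = -4/5, sin θ = 3/5: (56/25, 17/25, -2) → (-11/5, 4/5, -2)

T(p) = (-11/5, 4/5, -2)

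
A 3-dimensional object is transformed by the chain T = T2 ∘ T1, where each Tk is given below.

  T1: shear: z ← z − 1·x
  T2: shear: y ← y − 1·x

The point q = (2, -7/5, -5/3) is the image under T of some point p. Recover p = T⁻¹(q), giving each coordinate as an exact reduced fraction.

T1 = [1 0 0 0; 0 1 0 0; -1 0 1 0; 0 0 0 1]
T2·T1 = [1 0 0 0; -1 1 0 0; -1 0 1 0; 0 0 0 1]
det M = 1; M⁻¹ = [1 0 0 0; 1 1 0 0; 1 0 1 0; 0 0 0 1]
M⁻¹ · (2, -7/5, -5/3)ᵀ = (2, 3/5, 1/3)ᵀ

p = (2, 3/5, 1/3)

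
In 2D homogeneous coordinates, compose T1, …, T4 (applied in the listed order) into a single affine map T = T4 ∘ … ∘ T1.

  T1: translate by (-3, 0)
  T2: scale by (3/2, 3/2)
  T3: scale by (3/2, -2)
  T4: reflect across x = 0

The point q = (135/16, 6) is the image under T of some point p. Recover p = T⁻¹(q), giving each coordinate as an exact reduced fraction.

p = (-3/4, -2)

T1 = [1 0 -3; 0 1 0; 0 0 1]
T2·T1 = [3/2 0 -9/2; 0 3/2 0; 0 0 1]
T3·…·T1 = [9/4 0 -27/4; 0 -3 0; 0 0 1]
T4·…·T1 = [-9/4 0 27/4; 0 -3 0; 0 0 1]
det M = 27/4; M⁻¹ = [-4/9 0 3; 0 -1/3 0; 0 0 1]
M⁻¹ · (135/16, 6)ᵀ = (-3/4, -2)ᵀ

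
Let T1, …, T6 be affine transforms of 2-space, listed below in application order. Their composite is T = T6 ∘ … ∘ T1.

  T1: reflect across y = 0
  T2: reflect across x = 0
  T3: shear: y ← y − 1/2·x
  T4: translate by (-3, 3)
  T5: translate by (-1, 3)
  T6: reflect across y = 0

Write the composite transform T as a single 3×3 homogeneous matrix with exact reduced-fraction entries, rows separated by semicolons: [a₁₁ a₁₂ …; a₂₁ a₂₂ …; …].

T1 = [1 0 0; 0 -1 0; 0 0 1]
T2·T1 = [-1 0 0; 0 -1 0; 0 0 1]
T3·…·T1 = [-1 0 0; 1/2 -1 0; 0 0 1]
T4·…·T1 = [-1 0 -3; 1/2 -1 3; 0 0 1]
T5·…·T1 = [-1 0 -4; 1/2 -1 6; 0 0 1]
T6·…·T1 = [-1 0 -4; -1/2 1 -6; 0 0 1]

T = [-1 0 -4; -1/2 1 -6; 0 0 1]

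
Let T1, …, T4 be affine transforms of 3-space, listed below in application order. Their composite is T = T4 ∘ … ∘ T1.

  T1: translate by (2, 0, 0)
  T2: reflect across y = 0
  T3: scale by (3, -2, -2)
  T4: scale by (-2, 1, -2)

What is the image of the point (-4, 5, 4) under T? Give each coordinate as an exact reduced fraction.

T(p) = (12, 10, 16)

T1 translate by (2, 0, 0): (-4, 5, 4) → (-2, 5, 4)
T2 reflect across y = 0: (-2, 5, 4) → (-2, -5, 4)
T3 scale by (3, -2, -2): (-2, -5, 4) → (-6, 10, -8)
T4 scale by (-2, 1, -2): (-6, 10, -8) → (12, 10, 16)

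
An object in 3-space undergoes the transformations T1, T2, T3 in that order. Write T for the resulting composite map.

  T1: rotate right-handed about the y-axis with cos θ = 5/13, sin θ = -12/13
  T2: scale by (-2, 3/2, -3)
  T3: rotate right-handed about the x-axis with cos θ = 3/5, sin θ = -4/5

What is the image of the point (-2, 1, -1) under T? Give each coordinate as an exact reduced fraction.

T(p) = (-4/13, 813/130, 183/65)

T1 rotate right-handed about the y-axis with cos θ = 5/13, sin θ = -12/13: (-2, 1, -1) → (2/13, 1, -29/13)
T2 scale by (-2, 3/2, -3): (2/13, 1, -29/13) → (-4/13, 3/2, 87/13)
T3 rotate right-handed about the x-axis with cos θ = 3/5, sin θ = -4/5: (-4/13, 3/2, 87/13) → (-4/13, 813/130, 183/65)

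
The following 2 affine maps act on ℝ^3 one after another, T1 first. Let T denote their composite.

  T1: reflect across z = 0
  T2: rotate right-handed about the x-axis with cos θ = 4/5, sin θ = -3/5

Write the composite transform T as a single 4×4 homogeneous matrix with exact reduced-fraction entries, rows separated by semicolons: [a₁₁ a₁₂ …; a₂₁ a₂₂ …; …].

T1 = [1 0 0 0; 0 1 0 0; 0 0 -1 0; 0 0 0 1]
T2·T1 = [1 0 0 0; 0 4/5 -3/5 0; 0 -3/5 -4/5 0; 0 0 0 1]

T = [1 0 0 0; 0 4/5 -3/5 0; 0 -3/5 -4/5 0; 0 0 0 1]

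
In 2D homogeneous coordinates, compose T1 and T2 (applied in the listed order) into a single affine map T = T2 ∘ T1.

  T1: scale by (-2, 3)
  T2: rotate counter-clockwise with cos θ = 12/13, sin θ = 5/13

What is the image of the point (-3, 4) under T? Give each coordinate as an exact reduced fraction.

T(p) = (12/13, 174/13)

T1 scale by (-2, 3): (-3, 4) → (6, 12)
T2 rotate counter-clockwise with cos θ = 12/13, sin θ = 5/13: (6, 12) → (12/13, 174/13)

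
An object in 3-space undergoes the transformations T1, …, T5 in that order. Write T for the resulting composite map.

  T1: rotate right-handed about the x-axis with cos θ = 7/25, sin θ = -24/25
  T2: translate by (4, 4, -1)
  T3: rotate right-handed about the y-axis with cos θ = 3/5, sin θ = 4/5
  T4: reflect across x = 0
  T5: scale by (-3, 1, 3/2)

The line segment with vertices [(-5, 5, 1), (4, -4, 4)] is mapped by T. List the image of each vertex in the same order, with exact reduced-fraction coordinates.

image vertices: (-1881/125, 159/25, -471/125), (2988/125, 168/25, -1509/250)

T1 rotate right-handed about the x-axis with cos θ = 7/25, sin θ = -24/25: (-5, 5, 1) → (-5, 59/25, -113/25); (4, -4, 4) → (4, 68/25, 124/25)
T2 translate by (4, 4, -1): (-5, 59/25, -113/25) → (-1, 159/25, -138/25); (4, 68/25, 124/25) → (8, 168/25, 99/25)
T3 rotate right-handed about the y-axis with cos θ = 3/5, sin θ = 4/5: (-1, 159/25, -138/25) → (-627/125, 159/25, -314/125); (8, 168/25, 99/25) → (996/125, 168/25, -503/125)
T4 reflect across x = 0: (-627/125, 159/25, -314/125) → (627/125, 159/25, -314/125); (996/125, 168/25, -503/125) → (-996/125, 168/25, -503/125)
T5 scale by (-3, 1, 3/2): (627/125, 159/25, -314/125) → (-1881/125, 159/25, -471/125); (-996/125, 168/25, -503/125) → (2988/125, 168/25, -1509/250)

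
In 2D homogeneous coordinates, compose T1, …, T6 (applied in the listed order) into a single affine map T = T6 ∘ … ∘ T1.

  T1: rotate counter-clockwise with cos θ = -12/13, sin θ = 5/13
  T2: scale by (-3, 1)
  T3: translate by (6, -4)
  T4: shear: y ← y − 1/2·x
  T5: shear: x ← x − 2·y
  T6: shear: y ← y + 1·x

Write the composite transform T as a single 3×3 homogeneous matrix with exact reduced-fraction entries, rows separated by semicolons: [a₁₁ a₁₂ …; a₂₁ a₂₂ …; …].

T1 = [-12/13 -5/13 0; 5/13 -12/13 0; 0 0 1]
T2·T1 = [36/13 15/13 0; 5/13 -12/13 0; 0 0 1]
T3·…·T1 = [36/13 15/13 6; 5/13 -12/13 -4; 0 0 1]
T4·…·T1 = [36/13 15/13 6; -1 -3/2 -7; 0 0 1]
T5·…·T1 = [62/13 54/13 20; -1 -3/2 -7; 0 0 1]
T6·…·T1 = [62/13 54/13 20; 49/13 69/26 13; 0 0 1]

T = [62/13 54/13 20; 49/13 69/26 13; 0 0 1]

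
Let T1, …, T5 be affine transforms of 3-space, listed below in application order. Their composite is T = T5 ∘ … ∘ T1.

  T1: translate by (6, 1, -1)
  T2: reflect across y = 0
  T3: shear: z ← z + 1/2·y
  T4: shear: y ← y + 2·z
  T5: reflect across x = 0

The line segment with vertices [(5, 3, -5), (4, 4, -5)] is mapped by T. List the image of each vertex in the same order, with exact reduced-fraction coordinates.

image vertices: (-11, -20, -8), (-10, -22, -17/2)

T1 translate by (6, 1, -1): (5, 3, -5) → (11, 4, -6); (4, 4, -5) → (10, 5, -6)
T2 reflect across y = 0: (11, 4, -6) → (11, -4, -6); (10, 5, -6) → (10, -5, -6)
T3 shear: z ← z + 1/2·y: (11, -4, -6) → (11, -4, -8); (10, -5, -6) → (10, -5, -17/2)
T4 shear: y ← y + 2·z: (11, -4, -8) → (11, -20, -8); (10, -5, -17/2) → (10, -22, -17/2)
T5 reflect across x = 0: (11, -20, -8) → (-11, -20, -8); (10, -22, -17/2) → (-10, -22, -17/2)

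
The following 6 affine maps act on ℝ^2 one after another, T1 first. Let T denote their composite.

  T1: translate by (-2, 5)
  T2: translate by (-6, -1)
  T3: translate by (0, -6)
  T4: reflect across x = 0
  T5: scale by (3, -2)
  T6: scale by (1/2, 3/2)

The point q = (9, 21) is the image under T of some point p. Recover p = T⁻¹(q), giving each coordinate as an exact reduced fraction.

p = (2, -5)

T1 = [1 0 -2; 0 1 5; 0 0 1]
T2·T1 = [1 0 -8; 0 1 4; 0 0 1]
T3·…·T1 = [1 0 -8; 0 1 -2; 0 0 1]
T4·…·T1 = [-1 0 8; 0 1 -2; 0 0 1]
T5·…·T1 = [-3 0 24; 0 -2 4; 0 0 1]
T6·…·T1 = [-3/2 0 12; 0 -3 6; 0 0 1]
det M = 9/2; M⁻¹ = [-2/3 0 8; 0 -1/3 2; 0 0 1]
M⁻¹ · (9, 21)ᵀ = (2, -5)ᵀ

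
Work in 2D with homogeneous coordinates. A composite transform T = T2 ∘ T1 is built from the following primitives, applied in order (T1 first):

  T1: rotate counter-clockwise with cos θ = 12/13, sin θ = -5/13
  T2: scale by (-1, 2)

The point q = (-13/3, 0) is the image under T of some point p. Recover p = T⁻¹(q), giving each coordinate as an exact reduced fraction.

T1 = [12/13 5/13 0; -5/13 12/13 0; 0 0 1]
T2·T1 = [-12/13 -5/13 0; -10/13 24/13 0; 0 0 1]
det M = -2; M⁻¹ = [-12/13 -5/26 0; -5/13 6/13 0; 0 0 1]
M⁻¹ · (-13/3, 0)ᵀ = (4, 5/3)ᵀ

p = (4, 5/3)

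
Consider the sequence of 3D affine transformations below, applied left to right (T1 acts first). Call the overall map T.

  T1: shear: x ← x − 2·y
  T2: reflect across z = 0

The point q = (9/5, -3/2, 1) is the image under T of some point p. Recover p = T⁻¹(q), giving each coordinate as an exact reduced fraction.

p = (-6/5, -3/2, -1)

T1 = [1 -2 0 0; 0 1 0 0; 0 0 1 0; 0 0 0 1]
T2·T1 = [1 -2 0 0; 0 1 0 0; 0 0 -1 0; 0 0 0 1]
det M = -1; M⁻¹ = [1 2 0 0; 0 1 0 0; 0 0 -1 0; 0 0 0 1]
M⁻¹ · (9/5, -3/2, 1)ᵀ = (-6/5, -3/2, -1)ᵀ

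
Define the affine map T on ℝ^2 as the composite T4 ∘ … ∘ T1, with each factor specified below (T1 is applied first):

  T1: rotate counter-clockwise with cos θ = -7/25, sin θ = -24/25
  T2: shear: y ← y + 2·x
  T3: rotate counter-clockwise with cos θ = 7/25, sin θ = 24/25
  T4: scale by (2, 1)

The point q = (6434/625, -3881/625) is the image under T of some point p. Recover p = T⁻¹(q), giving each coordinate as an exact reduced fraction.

T1 = [-7/25 24/25 0; -24/25 -7/25 0; 0 0 1]
T2·T1 = [-7/25 24/25 0; -38/25 41/25 0; 0 0 1]
T3·…·T1 = [863/625 -816/625 0; -434/625 863/625 0; 0 0 1]
T4·…·T1 = [1726/625 -1632/625 0; -434/625 863/625 0; 0 0 1]
det M = 2; M⁻¹ = [863/1250 816/625 0; 217/625 863/625 0; 0 0 1]
M⁻¹ · (6434/625, -3881/625)ᵀ = (-1, -5)ᵀ

p = (-1, -5)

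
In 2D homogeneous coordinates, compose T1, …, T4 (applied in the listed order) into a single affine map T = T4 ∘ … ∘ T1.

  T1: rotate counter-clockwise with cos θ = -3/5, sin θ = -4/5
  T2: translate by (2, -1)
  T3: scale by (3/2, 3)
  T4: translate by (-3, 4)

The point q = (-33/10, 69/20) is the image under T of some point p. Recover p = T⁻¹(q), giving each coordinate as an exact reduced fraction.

p = (2/3, -9/4)

T1 = [-3/5 4/5 0; -4/5 -3/5 0; 0 0 1]
T2·T1 = [-3/5 4/5 2; -4/5 -3/5 -1; 0 0 1]
T3·…·T1 = [-9/10 6/5 3; -12/5 -9/5 -3; 0 0 1]
T4·…·T1 = [-9/10 6/5 0; -12/5 -9/5 1; 0 0 1]
det M = 9/2; M⁻¹ = [-2/5 -4/15 4/15; 8/15 -1/5 1/5; 0 0 1]
M⁻¹ · (-33/10, 69/20)ᵀ = (2/3, -9/4)ᵀ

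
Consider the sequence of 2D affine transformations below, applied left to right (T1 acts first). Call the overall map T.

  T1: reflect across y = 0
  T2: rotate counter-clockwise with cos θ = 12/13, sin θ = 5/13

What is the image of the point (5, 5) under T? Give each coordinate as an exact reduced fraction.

T1 reflect across y = 0: (5, 5) → (5, -5)
T2 rotate counter-clockwise with cos θ = 12/13, sin θ = 5/13: (5, -5) → (85/13, -35/13)

T(p) = (85/13, -35/13)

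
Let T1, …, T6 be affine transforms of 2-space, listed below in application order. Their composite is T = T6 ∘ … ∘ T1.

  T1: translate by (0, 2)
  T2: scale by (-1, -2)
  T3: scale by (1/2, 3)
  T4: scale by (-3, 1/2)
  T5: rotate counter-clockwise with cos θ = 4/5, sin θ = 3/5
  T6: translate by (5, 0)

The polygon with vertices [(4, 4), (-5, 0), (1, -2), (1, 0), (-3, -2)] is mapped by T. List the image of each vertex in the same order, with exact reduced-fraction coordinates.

image vertices: (103/5, -54/5), (13/5, -93/10), (31/5, 9/10), (49/5, -39/10), (7/5, -27/10)

T1 translate by (0, 2): (4, 4) → (4, 6); (-5, 0) → (-5, 2); (1, -2) → (1, 0); (1, 0) → (1, 2); (-3, -2) → (-3, 0)
T2 scale by (-1, -2): (4, 6) → (-4, -12); (-5, 2) → (5, -4); (1, 0) → (-1, 0); (1, 2) → (-1, -4); (-3, 0) → (3, 0)
T3 scale by (1/2, 3): (-4, -12) → (-2, -36); (5, -4) → (5/2, -12); (-1, 0) → (-1/2, 0); (-1, -4) → (-1/2, -12); (3, 0) → (3/2, 0)
T4 scale by (-3, 1/2): (-2, -36) → (6, -18); (5/2, -12) → (-15/2, -6); (-1/2, 0) → (3/2, 0); (-1/2, -12) → (3/2, -6); (3/2, 0) → (-9/2, 0)
T5 rotate counter-clockwise with cos θ = 4/5, sin θ = 3/5: (6, -18) → (78/5, -54/5); (-15/2, -6) → (-12/5, -93/10); (3/2, 0) → (6/5, 9/10); (3/2, -6) → (24/5, -39/10); (-9/2, 0) → (-18/5, -27/10)
T6 translate by (5, 0): (78/5, -54/5) → (103/5, -54/5); (-12/5, -93/10) → (13/5, -93/10); (6/5, 9/10) → (31/5, 9/10); (24/5, -39/10) → (49/5, -39/10); (-18/5, -27/10) → (7/5, -27/10)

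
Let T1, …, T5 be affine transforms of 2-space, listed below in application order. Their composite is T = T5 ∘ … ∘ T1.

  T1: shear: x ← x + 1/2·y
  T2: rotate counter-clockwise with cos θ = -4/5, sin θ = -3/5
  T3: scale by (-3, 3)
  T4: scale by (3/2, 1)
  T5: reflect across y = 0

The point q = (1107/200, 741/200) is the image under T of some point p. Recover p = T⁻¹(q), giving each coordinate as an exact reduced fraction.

p = (8/5, 1/4)

T1 = [1 1/2 0; 0 1 0; 0 0 1]
T2·T1 = [-4/5 1/5 0; -3/5 -11/10 0; 0 0 1]
T3·…·T1 = [12/5 -3/5 0; -9/5 -33/10 0; 0 0 1]
T4·…·T1 = [18/5 -9/10 0; -9/5 -33/10 0; 0 0 1]
T5·…·T1 = [18/5 -9/10 0; 9/5 33/10 0; 0 0 1]
det M = 27/2; M⁻¹ = [11/45 1/15 0; -2/15 4/15 0; 0 0 1]
M⁻¹ · (1107/200, 741/200)ᵀ = (8/5, 1/4)ᵀ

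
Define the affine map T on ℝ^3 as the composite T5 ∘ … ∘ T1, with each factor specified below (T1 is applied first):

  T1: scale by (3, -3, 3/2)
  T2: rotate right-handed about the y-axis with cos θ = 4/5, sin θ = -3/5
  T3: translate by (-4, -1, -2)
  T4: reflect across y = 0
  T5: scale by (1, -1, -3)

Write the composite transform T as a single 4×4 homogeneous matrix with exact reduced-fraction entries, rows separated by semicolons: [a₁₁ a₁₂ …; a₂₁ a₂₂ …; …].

T1 = [3 0 0 0; 0 -3 0 0; 0 0 3/2 0; 0 0 0 1]
T2·T1 = [12/5 0 -9/10 0; 0 -3 0 0; 9/5 0 6/5 0; 0 0 0 1]
T3·…·T1 = [12/5 0 -9/10 -4; 0 -3 0 -1; 9/5 0 6/5 -2; 0 0 0 1]
T4·…·T1 = [12/5 0 -9/10 -4; 0 3 0 1; 9/5 0 6/5 -2; 0 0 0 1]
T5·…·T1 = [12/5 0 -9/10 -4; 0 -3 0 -1; -27/5 0 -18/5 6; 0 0 0 1]

T = [12/5 0 -9/10 -4; 0 -3 0 -1; -27/5 0 -18/5 6; 0 0 0 1]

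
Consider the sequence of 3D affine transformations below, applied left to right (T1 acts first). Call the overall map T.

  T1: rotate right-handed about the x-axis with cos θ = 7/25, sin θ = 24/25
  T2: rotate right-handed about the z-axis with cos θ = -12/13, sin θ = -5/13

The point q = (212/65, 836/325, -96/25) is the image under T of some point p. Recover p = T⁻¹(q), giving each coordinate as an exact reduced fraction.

p = (-4, -4, 0)

T1 = [1 0 0 0; 0 7/25 -24/25 0; 0 24/25 7/25 0; 0 0 0 1]
T2·T1 = [-12/13 7/65 -24/65 0; -5/13 -84/325 288/325 0; 0 24/25 7/25 0; 0 0 0 1]
det M = 1; M⁻¹ = [-12/13 -5/13 0 0; 7/65 -84/325 24/25 0; -24/65 288/325 7/25 0; 0 0 0 1]
M⁻¹ · (212/65, 836/325, -96/25)ᵀ = (-4, -4, 0)ᵀ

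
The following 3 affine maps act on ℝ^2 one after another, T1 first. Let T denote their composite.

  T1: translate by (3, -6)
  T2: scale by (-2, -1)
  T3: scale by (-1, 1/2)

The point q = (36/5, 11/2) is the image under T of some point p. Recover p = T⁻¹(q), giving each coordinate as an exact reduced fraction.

p = (3/5, -5)

T1 = [1 0 3; 0 1 -6; 0 0 1]
T2·T1 = [-2 0 -6; 0 -1 6; 0 0 1]
T3·…·T1 = [2 0 6; 0 -1/2 3; 0 0 1]
det M = -1; M⁻¹ = [1/2 0 -3; 0 -2 6; 0 0 1]
M⁻¹ · (36/5, 11/2)ᵀ = (3/5, -5)ᵀ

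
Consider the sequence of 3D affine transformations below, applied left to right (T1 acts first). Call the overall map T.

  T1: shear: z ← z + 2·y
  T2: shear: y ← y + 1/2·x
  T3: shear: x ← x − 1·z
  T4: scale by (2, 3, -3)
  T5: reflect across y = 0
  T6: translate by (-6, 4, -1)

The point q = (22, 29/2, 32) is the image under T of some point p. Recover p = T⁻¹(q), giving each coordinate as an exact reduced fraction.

T1 = [1 0 0 0; 0 1 0 0; 0 2 1 0; 0 0 0 1]
T2·T1 = [1 0 0 0; 1/2 1 0 0; 0 2 1 0; 0 0 0 1]
T3·…·T1 = [1 -2 -1 0; 1/2 1 0 0; 0 2 1 0; 0 0 0 1]
T4·…·T1 = [2 -4 -2 0; 3/2 3 0 0; 0 -6 -3 0; 0 0 0 1]
T5·…·T1 = [2 -4 -2 0; -3/2 -3 0 0; 0 -6 -3 0; 0 0 0 1]
T6·…·T1 = [2 -4 -2 -6; -3/2 -3 0 4; 0 -6 -3 -1; 0 0 0 1]
det M = 18; M⁻¹ = [1/2 0 -1/3 8/3; -1/4 -1/3 1/6 0; 1/2 2/3 -2/3 -1/3; 0 0 0 1]
M⁻¹ · (22, 29/2, 32)ᵀ = (3, -5, -1)ᵀ

p = (3, -5, -1)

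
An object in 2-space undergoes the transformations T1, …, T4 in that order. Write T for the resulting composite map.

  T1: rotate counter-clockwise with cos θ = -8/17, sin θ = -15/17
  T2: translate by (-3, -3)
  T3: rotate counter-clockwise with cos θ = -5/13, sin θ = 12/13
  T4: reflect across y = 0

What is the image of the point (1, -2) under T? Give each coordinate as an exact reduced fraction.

T1 rotate counter-clockwise with cos θ = -8/17, sin θ = -15/17: (1, -2) → (-38/17, 1/17)
T2 translate by (-3, -3): (-38/17, 1/17) → (-89/17, -50/17)
T3 rotate counter-clockwise with cos θ = -5/13, sin θ = 12/13: (-89/17, -50/17) → (1045/221, -818/221)
T4 reflect across y = 0: (1045/221, -818/221) → (1045/221, 818/221)

T(p) = (1045/221, 818/221)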